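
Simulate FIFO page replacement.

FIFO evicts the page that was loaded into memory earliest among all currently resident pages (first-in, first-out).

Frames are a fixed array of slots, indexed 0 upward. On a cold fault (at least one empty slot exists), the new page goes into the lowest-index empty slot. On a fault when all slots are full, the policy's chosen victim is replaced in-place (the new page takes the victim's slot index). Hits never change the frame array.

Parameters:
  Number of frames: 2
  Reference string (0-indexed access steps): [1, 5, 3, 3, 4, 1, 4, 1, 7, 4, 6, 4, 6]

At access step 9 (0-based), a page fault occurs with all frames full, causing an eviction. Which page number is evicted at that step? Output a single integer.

Answer: 1

Derivation:
Step 0: ref 1 -> FAULT, frames=[1,-]
Step 1: ref 5 -> FAULT, frames=[1,5]
Step 2: ref 3 -> FAULT, evict 1, frames=[3,5]
Step 3: ref 3 -> HIT, frames=[3,5]
Step 4: ref 4 -> FAULT, evict 5, frames=[3,4]
Step 5: ref 1 -> FAULT, evict 3, frames=[1,4]
Step 6: ref 4 -> HIT, frames=[1,4]
Step 7: ref 1 -> HIT, frames=[1,4]
Step 8: ref 7 -> FAULT, evict 4, frames=[1,7]
Step 9: ref 4 -> FAULT, evict 1, frames=[4,7]
At step 9: evicted page 1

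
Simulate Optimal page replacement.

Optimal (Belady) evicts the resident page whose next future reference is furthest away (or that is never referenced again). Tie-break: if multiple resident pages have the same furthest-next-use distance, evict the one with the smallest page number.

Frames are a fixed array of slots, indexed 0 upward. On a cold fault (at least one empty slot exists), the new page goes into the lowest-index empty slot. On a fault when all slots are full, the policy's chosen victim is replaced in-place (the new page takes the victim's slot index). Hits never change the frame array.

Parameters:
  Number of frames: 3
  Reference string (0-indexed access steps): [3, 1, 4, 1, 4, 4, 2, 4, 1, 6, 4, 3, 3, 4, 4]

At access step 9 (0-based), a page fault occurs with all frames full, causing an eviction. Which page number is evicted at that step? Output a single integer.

Answer: 1

Derivation:
Step 0: ref 3 -> FAULT, frames=[3,-,-]
Step 1: ref 1 -> FAULT, frames=[3,1,-]
Step 2: ref 4 -> FAULT, frames=[3,1,4]
Step 3: ref 1 -> HIT, frames=[3,1,4]
Step 4: ref 4 -> HIT, frames=[3,1,4]
Step 5: ref 4 -> HIT, frames=[3,1,4]
Step 6: ref 2 -> FAULT, evict 3, frames=[2,1,4]
Step 7: ref 4 -> HIT, frames=[2,1,4]
Step 8: ref 1 -> HIT, frames=[2,1,4]
Step 9: ref 6 -> FAULT, evict 1, frames=[2,6,4]
At step 9: evicted page 1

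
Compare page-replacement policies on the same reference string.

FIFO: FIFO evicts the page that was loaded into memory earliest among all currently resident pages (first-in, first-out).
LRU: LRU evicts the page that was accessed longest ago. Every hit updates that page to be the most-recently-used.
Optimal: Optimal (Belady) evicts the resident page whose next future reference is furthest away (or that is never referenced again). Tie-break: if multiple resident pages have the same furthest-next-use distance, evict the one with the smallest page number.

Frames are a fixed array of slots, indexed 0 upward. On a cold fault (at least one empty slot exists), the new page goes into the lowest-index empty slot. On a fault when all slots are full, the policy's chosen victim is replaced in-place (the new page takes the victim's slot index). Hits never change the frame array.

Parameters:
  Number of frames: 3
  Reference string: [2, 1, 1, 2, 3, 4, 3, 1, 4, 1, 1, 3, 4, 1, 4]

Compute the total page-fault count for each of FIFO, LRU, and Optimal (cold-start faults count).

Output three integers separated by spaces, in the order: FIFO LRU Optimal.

Answer: 4 5 4

Derivation:
--- FIFO ---
  step 0: ref 2 -> FAULT, frames=[2,-,-] (faults so far: 1)
  step 1: ref 1 -> FAULT, frames=[2,1,-] (faults so far: 2)
  step 2: ref 1 -> HIT, frames=[2,1,-] (faults so far: 2)
  step 3: ref 2 -> HIT, frames=[2,1,-] (faults so far: 2)
  step 4: ref 3 -> FAULT, frames=[2,1,3] (faults so far: 3)
  step 5: ref 4 -> FAULT, evict 2, frames=[4,1,3] (faults so far: 4)
  step 6: ref 3 -> HIT, frames=[4,1,3] (faults so far: 4)
  step 7: ref 1 -> HIT, frames=[4,1,3] (faults so far: 4)
  step 8: ref 4 -> HIT, frames=[4,1,3] (faults so far: 4)
  step 9: ref 1 -> HIT, frames=[4,1,3] (faults so far: 4)
  step 10: ref 1 -> HIT, frames=[4,1,3] (faults so far: 4)
  step 11: ref 3 -> HIT, frames=[4,1,3] (faults so far: 4)
  step 12: ref 4 -> HIT, frames=[4,1,3] (faults so far: 4)
  step 13: ref 1 -> HIT, frames=[4,1,3] (faults so far: 4)
  step 14: ref 4 -> HIT, frames=[4,1,3] (faults so far: 4)
  FIFO total faults: 4
--- LRU ---
  step 0: ref 2 -> FAULT, frames=[2,-,-] (faults so far: 1)
  step 1: ref 1 -> FAULT, frames=[2,1,-] (faults so far: 2)
  step 2: ref 1 -> HIT, frames=[2,1,-] (faults so far: 2)
  step 3: ref 2 -> HIT, frames=[2,1,-] (faults so far: 2)
  step 4: ref 3 -> FAULT, frames=[2,1,3] (faults so far: 3)
  step 5: ref 4 -> FAULT, evict 1, frames=[2,4,3] (faults so far: 4)
  step 6: ref 3 -> HIT, frames=[2,4,3] (faults so far: 4)
  step 7: ref 1 -> FAULT, evict 2, frames=[1,4,3] (faults so far: 5)
  step 8: ref 4 -> HIT, frames=[1,4,3] (faults so far: 5)
  step 9: ref 1 -> HIT, frames=[1,4,3] (faults so far: 5)
  step 10: ref 1 -> HIT, frames=[1,4,3] (faults so far: 5)
  step 11: ref 3 -> HIT, frames=[1,4,3] (faults so far: 5)
  step 12: ref 4 -> HIT, frames=[1,4,3] (faults so far: 5)
  step 13: ref 1 -> HIT, frames=[1,4,3] (faults so far: 5)
  step 14: ref 4 -> HIT, frames=[1,4,3] (faults so far: 5)
  LRU total faults: 5
--- Optimal ---
  step 0: ref 2 -> FAULT, frames=[2,-,-] (faults so far: 1)
  step 1: ref 1 -> FAULT, frames=[2,1,-] (faults so far: 2)
  step 2: ref 1 -> HIT, frames=[2,1,-] (faults so far: 2)
  step 3: ref 2 -> HIT, frames=[2,1,-] (faults so far: 2)
  step 4: ref 3 -> FAULT, frames=[2,1,3] (faults so far: 3)
  step 5: ref 4 -> FAULT, evict 2, frames=[4,1,3] (faults so far: 4)
  step 6: ref 3 -> HIT, frames=[4,1,3] (faults so far: 4)
  step 7: ref 1 -> HIT, frames=[4,1,3] (faults so far: 4)
  step 8: ref 4 -> HIT, frames=[4,1,3] (faults so far: 4)
  step 9: ref 1 -> HIT, frames=[4,1,3] (faults so far: 4)
  step 10: ref 1 -> HIT, frames=[4,1,3] (faults so far: 4)
  step 11: ref 3 -> HIT, frames=[4,1,3] (faults so far: 4)
  step 12: ref 4 -> HIT, frames=[4,1,3] (faults so far: 4)
  step 13: ref 1 -> HIT, frames=[4,1,3] (faults so far: 4)
  step 14: ref 4 -> HIT, frames=[4,1,3] (faults so far: 4)
  Optimal total faults: 4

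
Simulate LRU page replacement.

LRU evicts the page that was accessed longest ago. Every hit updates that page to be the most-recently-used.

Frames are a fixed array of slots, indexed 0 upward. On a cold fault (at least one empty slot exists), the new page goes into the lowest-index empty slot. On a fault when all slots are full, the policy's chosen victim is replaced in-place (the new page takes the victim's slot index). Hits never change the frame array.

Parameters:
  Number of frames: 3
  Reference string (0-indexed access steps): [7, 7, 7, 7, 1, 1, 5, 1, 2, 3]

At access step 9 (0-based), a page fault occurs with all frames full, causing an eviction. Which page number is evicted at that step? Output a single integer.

Step 0: ref 7 -> FAULT, frames=[7,-,-]
Step 1: ref 7 -> HIT, frames=[7,-,-]
Step 2: ref 7 -> HIT, frames=[7,-,-]
Step 3: ref 7 -> HIT, frames=[7,-,-]
Step 4: ref 1 -> FAULT, frames=[7,1,-]
Step 5: ref 1 -> HIT, frames=[7,1,-]
Step 6: ref 5 -> FAULT, frames=[7,1,5]
Step 7: ref 1 -> HIT, frames=[7,1,5]
Step 8: ref 2 -> FAULT, evict 7, frames=[2,1,5]
Step 9: ref 3 -> FAULT, evict 5, frames=[2,1,3]
At step 9: evicted page 5

Answer: 5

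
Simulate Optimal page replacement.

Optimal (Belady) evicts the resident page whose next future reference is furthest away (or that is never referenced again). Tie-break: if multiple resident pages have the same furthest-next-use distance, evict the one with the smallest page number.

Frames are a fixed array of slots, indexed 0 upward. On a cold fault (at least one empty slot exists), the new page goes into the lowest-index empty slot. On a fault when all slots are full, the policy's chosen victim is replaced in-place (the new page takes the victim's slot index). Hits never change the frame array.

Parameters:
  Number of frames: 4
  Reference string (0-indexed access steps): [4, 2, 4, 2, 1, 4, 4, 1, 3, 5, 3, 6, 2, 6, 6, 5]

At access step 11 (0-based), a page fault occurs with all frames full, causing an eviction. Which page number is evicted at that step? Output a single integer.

Answer: 3

Derivation:
Step 0: ref 4 -> FAULT, frames=[4,-,-,-]
Step 1: ref 2 -> FAULT, frames=[4,2,-,-]
Step 2: ref 4 -> HIT, frames=[4,2,-,-]
Step 3: ref 2 -> HIT, frames=[4,2,-,-]
Step 4: ref 1 -> FAULT, frames=[4,2,1,-]
Step 5: ref 4 -> HIT, frames=[4,2,1,-]
Step 6: ref 4 -> HIT, frames=[4,2,1,-]
Step 7: ref 1 -> HIT, frames=[4,2,1,-]
Step 8: ref 3 -> FAULT, frames=[4,2,1,3]
Step 9: ref 5 -> FAULT, evict 1, frames=[4,2,5,3]
Step 10: ref 3 -> HIT, frames=[4,2,5,3]
Step 11: ref 6 -> FAULT, evict 3, frames=[4,2,5,6]
At step 11: evicted page 3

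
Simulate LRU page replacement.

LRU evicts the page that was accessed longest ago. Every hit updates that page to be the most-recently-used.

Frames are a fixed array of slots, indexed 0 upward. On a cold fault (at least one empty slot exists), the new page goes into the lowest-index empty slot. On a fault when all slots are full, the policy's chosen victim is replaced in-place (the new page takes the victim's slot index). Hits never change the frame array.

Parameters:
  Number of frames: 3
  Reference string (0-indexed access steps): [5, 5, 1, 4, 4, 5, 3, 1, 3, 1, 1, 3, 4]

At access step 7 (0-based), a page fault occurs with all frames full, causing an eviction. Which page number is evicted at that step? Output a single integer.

Step 0: ref 5 -> FAULT, frames=[5,-,-]
Step 1: ref 5 -> HIT, frames=[5,-,-]
Step 2: ref 1 -> FAULT, frames=[5,1,-]
Step 3: ref 4 -> FAULT, frames=[5,1,4]
Step 4: ref 4 -> HIT, frames=[5,1,4]
Step 5: ref 5 -> HIT, frames=[5,1,4]
Step 6: ref 3 -> FAULT, evict 1, frames=[5,3,4]
Step 7: ref 1 -> FAULT, evict 4, frames=[5,3,1]
At step 7: evicted page 4

Answer: 4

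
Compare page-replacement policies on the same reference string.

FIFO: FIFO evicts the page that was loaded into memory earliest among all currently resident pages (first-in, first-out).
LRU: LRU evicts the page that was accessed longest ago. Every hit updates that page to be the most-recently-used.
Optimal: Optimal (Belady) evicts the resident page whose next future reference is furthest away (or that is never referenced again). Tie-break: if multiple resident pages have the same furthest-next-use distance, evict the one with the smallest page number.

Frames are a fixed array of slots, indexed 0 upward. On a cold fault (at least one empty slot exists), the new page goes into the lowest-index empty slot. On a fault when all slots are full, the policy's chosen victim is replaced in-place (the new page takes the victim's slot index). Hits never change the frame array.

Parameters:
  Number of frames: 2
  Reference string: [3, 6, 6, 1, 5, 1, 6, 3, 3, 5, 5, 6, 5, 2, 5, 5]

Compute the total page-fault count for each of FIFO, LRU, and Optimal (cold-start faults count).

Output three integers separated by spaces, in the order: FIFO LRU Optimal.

Answer: 10 9 8

Derivation:
--- FIFO ---
  step 0: ref 3 -> FAULT, frames=[3,-] (faults so far: 1)
  step 1: ref 6 -> FAULT, frames=[3,6] (faults so far: 2)
  step 2: ref 6 -> HIT, frames=[3,6] (faults so far: 2)
  step 3: ref 1 -> FAULT, evict 3, frames=[1,6] (faults so far: 3)
  step 4: ref 5 -> FAULT, evict 6, frames=[1,5] (faults so far: 4)
  step 5: ref 1 -> HIT, frames=[1,5] (faults so far: 4)
  step 6: ref 6 -> FAULT, evict 1, frames=[6,5] (faults so far: 5)
  step 7: ref 3 -> FAULT, evict 5, frames=[6,3] (faults so far: 6)
  step 8: ref 3 -> HIT, frames=[6,3] (faults so far: 6)
  step 9: ref 5 -> FAULT, evict 6, frames=[5,3] (faults so far: 7)
  step 10: ref 5 -> HIT, frames=[5,3] (faults so far: 7)
  step 11: ref 6 -> FAULT, evict 3, frames=[5,6] (faults so far: 8)
  step 12: ref 5 -> HIT, frames=[5,6] (faults so far: 8)
  step 13: ref 2 -> FAULT, evict 5, frames=[2,6] (faults so far: 9)
  step 14: ref 5 -> FAULT, evict 6, frames=[2,5] (faults so far: 10)
  step 15: ref 5 -> HIT, frames=[2,5] (faults so far: 10)
  FIFO total faults: 10
--- LRU ---
  step 0: ref 3 -> FAULT, frames=[3,-] (faults so far: 1)
  step 1: ref 6 -> FAULT, frames=[3,6] (faults so far: 2)
  step 2: ref 6 -> HIT, frames=[3,6] (faults so far: 2)
  step 3: ref 1 -> FAULT, evict 3, frames=[1,6] (faults so far: 3)
  step 4: ref 5 -> FAULT, evict 6, frames=[1,5] (faults so far: 4)
  step 5: ref 1 -> HIT, frames=[1,5] (faults so far: 4)
  step 6: ref 6 -> FAULT, evict 5, frames=[1,6] (faults so far: 5)
  step 7: ref 3 -> FAULT, evict 1, frames=[3,6] (faults so far: 6)
  step 8: ref 3 -> HIT, frames=[3,6] (faults so far: 6)
  step 9: ref 5 -> FAULT, evict 6, frames=[3,5] (faults so far: 7)
  step 10: ref 5 -> HIT, frames=[3,5] (faults so far: 7)
  step 11: ref 6 -> FAULT, evict 3, frames=[6,5] (faults so far: 8)
  step 12: ref 5 -> HIT, frames=[6,5] (faults so far: 8)
  step 13: ref 2 -> FAULT, evict 6, frames=[2,5] (faults so far: 9)
  step 14: ref 5 -> HIT, frames=[2,5] (faults so far: 9)
  step 15: ref 5 -> HIT, frames=[2,5] (faults so far: 9)
  LRU total faults: 9
--- Optimal ---
  step 0: ref 3 -> FAULT, frames=[3,-] (faults so far: 1)
  step 1: ref 6 -> FAULT, frames=[3,6] (faults so far: 2)
  step 2: ref 6 -> HIT, frames=[3,6] (faults so far: 2)
  step 3: ref 1 -> FAULT, evict 3, frames=[1,6] (faults so far: 3)
  step 4: ref 5 -> FAULT, evict 6, frames=[1,5] (faults so far: 4)
  step 5: ref 1 -> HIT, frames=[1,5] (faults so far: 4)
  step 6: ref 6 -> FAULT, evict 1, frames=[6,5] (faults so far: 5)
  step 7: ref 3 -> FAULT, evict 6, frames=[3,5] (faults so far: 6)
  step 8: ref 3 -> HIT, frames=[3,5] (faults so far: 6)
  step 9: ref 5 -> HIT, frames=[3,5] (faults so far: 6)
  step 10: ref 5 -> HIT, frames=[3,5] (faults so far: 6)
  step 11: ref 6 -> FAULT, evict 3, frames=[6,5] (faults so far: 7)
  step 12: ref 5 -> HIT, frames=[6,5] (faults so far: 7)
  step 13: ref 2 -> FAULT, evict 6, frames=[2,5] (faults so far: 8)
  step 14: ref 5 -> HIT, frames=[2,5] (faults so far: 8)
  step 15: ref 5 -> HIT, frames=[2,5] (faults so far: 8)
  Optimal total faults: 8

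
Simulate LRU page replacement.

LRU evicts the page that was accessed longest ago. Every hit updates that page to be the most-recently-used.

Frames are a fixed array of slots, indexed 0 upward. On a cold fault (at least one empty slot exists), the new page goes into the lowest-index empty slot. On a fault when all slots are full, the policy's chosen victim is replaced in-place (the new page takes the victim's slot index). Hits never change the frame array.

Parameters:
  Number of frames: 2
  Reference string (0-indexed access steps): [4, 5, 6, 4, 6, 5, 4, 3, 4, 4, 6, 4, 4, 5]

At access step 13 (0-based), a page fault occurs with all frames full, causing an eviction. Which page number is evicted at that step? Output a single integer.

Step 0: ref 4 -> FAULT, frames=[4,-]
Step 1: ref 5 -> FAULT, frames=[4,5]
Step 2: ref 6 -> FAULT, evict 4, frames=[6,5]
Step 3: ref 4 -> FAULT, evict 5, frames=[6,4]
Step 4: ref 6 -> HIT, frames=[6,4]
Step 5: ref 5 -> FAULT, evict 4, frames=[6,5]
Step 6: ref 4 -> FAULT, evict 6, frames=[4,5]
Step 7: ref 3 -> FAULT, evict 5, frames=[4,3]
Step 8: ref 4 -> HIT, frames=[4,3]
Step 9: ref 4 -> HIT, frames=[4,3]
Step 10: ref 6 -> FAULT, evict 3, frames=[4,6]
Step 11: ref 4 -> HIT, frames=[4,6]
Step 12: ref 4 -> HIT, frames=[4,6]
Step 13: ref 5 -> FAULT, evict 6, frames=[4,5]
At step 13: evicted page 6

Answer: 6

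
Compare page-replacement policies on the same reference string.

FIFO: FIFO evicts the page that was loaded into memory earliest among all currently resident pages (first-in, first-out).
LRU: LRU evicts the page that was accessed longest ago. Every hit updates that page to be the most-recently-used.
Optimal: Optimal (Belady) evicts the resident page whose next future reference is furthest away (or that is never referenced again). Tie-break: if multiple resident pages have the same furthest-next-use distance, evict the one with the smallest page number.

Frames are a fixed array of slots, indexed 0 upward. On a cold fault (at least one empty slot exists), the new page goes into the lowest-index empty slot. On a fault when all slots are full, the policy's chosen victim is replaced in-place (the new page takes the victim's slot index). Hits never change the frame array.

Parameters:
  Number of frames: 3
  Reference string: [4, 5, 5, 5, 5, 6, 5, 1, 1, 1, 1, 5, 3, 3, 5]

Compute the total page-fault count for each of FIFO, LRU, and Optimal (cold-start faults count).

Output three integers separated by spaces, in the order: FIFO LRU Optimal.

Answer: 6 5 5

Derivation:
--- FIFO ---
  step 0: ref 4 -> FAULT, frames=[4,-,-] (faults so far: 1)
  step 1: ref 5 -> FAULT, frames=[4,5,-] (faults so far: 2)
  step 2: ref 5 -> HIT, frames=[4,5,-] (faults so far: 2)
  step 3: ref 5 -> HIT, frames=[4,5,-] (faults so far: 2)
  step 4: ref 5 -> HIT, frames=[4,5,-] (faults so far: 2)
  step 5: ref 6 -> FAULT, frames=[4,5,6] (faults so far: 3)
  step 6: ref 5 -> HIT, frames=[4,5,6] (faults so far: 3)
  step 7: ref 1 -> FAULT, evict 4, frames=[1,5,6] (faults so far: 4)
  step 8: ref 1 -> HIT, frames=[1,5,6] (faults so far: 4)
  step 9: ref 1 -> HIT, frames=[1,5,6] (faults so far: 4)
  step 10: ref 1 -> HIT, frames=[1,5,6] (faults so far: 4)
  step 11: ref 5 -> HIT, frames=[1,5,6] (faults so far: 4)
  step 12: ref 3 -> FAULT, evict 5, frames=[1,3,6] (faults so far: 5)
  step 13: ref 3 -> HIT, frames=[1,3,6] (faults so far: 5)
  step 14: ref 5 -> FAULT, evict 6, frames=[1,3,5] (faults so far: 6)
  FIFO total faults: 6
--- LRU ---
  step 0: ref 4 -> FAULT, frames=[4,-,-] (faults so far: 1)
  step 1: ref 5 -> FAULT, frames=[4,5,-] (faults so far: 2)
  step 2: ref 5 -> HIT, frames=[4,5,-] (faults so far: 2)
  step 3: ref 5 -> HIT, frames=[4,5,-] (faults so far: 2)
  step 4: ref 5 -> HIT, frames=[4,5,-] (faults so far: 2)
  step 5: ref 6 -> FAULT, frames=[4,5,6] (faults so far: 3)
  step 6: ref 5 -> HIT, frames=[4,5,6] (faults so far: 3)
  step 7: ref 1 -> FAULT, evict 4, frames=[1,5,6] (faults so far: 4)
  step 8: ref 1 -> HIT, frames=[1,5,6] (faults so far: 4)
  step 9: ref 1 -> HIT, frames=[1,5,6] (faults so far: 4)
  step 10: ref 1 -> HIT, frames=[1,5,6] (faults so far: 4)
  step 11: ref 5 -> HIT, frames=[1,5,6] (faults so far: 4)
  step 12: ref 3 -> FAULT, evict 6, frames=[1,5,3] (faults so far: 5)
  step 13: ref 3 -> HIT, frames=[1,5,3] (faults so far: 5)
  step 14: ref 5 -> HIT, frames=[1,5,3] (faults so far: 5)
  LRU total faults: 5
--- Optimal ---
  step 0: ref 4 -> FAULT, frames=[4,-,-] (faults so far: 1)
  step 1: ref 5 -> FAULT, frames=[4,5,-] (faults so far: 2)
  step 2: ref 5 -> HIT, frames=[4,5,-] (faults so far: 2)
  step 3: ref 5 -> HIT, frames=[4,5,-] (faults so far: 2)
  step 4: ref 5 -> HIT, frames=[4,5,-] (faults so far: 2)
  step 5: ref 6 -> FAULT, frames=[4,5,6] (faults so far: 3)
  step 6: ref 5 -> HIT, frames=[4,5,6] (faults so far: 3)
  step 7: ref 1 -> FAULT, evict 4, frames=[1,5,6] (faults so far: 4)
  step 8: ref 1 -> HIT, frames=[1,5,6] (faults so far: 4)
  step 9: ref 1 -> HIT, frames=[1,5,6] (faults so far: 4)
  step 10: ref 1 -> HIT, frames=[1,5,6] (faults so far: 4)
  step 11: ref 5 -> HIT, frames=[1,5,6] (faults so far: 4)
  step 12: ref 3 -> FAULT, evict 1, frames=[3,5,6] (faults so far: 5)
  step 13: ref 3 -> HIT, frames=[3,5,6] (faults so far: 5)
  step 14: ref 5 -> HIT, frames=[3,5,6] (faults so far: 5)
  Optimal total faults: 5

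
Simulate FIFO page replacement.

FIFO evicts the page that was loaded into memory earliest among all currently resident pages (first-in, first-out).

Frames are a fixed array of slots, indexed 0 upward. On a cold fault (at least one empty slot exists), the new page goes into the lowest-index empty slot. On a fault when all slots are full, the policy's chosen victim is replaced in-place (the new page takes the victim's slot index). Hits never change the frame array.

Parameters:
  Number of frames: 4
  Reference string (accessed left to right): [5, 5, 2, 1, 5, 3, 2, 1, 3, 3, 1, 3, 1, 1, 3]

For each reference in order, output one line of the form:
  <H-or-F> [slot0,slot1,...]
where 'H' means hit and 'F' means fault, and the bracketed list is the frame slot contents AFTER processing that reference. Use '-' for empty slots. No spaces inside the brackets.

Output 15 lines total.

F [5,-,-,-]
H [5,-,-,-]
F [5,2,-,-]
F [5,2,1,-]
H [5,2,1,-]
F [5,2,1,3]
H [5,2,1,3]
H [5,2,1,3]
H [5,2,1,3]
H [5,2,1,3]
H [5,2,1,3]
H [5,2,1,3]
H [5,2,1,3]
H [5,2,1,3]
H [5,2,1,3]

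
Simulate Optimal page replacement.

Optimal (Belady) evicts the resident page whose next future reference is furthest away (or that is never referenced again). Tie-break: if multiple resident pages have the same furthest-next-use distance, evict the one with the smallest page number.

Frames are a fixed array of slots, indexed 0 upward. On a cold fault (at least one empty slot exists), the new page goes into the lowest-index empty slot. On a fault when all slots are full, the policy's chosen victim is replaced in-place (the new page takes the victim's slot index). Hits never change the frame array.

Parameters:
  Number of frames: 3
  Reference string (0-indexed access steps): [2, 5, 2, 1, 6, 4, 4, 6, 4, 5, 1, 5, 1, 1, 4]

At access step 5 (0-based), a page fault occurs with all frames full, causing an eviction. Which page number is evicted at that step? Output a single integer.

Answer: 1

Derivation:
Step 0: ref 2 -> FAULT, frames=[2,-,-]
Step 1: ref 5 -> FAULT, frames=[2,5,-]
Step 2: ref 2 -> HIT, frames=[2,5,-]
Step 3: ref 1 -> FAULT, frames=[2,5,1]
Step 4: ref 6 -> FAULT, evict 2, frames=[6,5,1]
Step 5: ref 4 -> FAULT, evict 1, frames=[6,5,4]
At step 5: evicted page 1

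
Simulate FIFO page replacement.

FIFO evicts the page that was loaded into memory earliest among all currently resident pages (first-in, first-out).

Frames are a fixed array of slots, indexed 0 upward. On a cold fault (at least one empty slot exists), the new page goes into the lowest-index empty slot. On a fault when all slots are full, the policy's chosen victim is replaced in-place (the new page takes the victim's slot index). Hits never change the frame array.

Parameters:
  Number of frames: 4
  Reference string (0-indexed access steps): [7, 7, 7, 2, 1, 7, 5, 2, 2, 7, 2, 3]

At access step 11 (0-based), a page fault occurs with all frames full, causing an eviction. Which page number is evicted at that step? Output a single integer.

Answer: 7

Derivation:
Step 0: ref 7 -> FAULT, frames=[7,-,-,-]
Step 1: ref 7 -> HIT, frames=[7,-,-,-]
Step 2: ref 7 -> HIT, frames=[7,-,-,-]
Step 3: ref 2 -> FAULT, frames=[7,2,-,-]
Step 4: ref 1 -> FAULT, frames=[7,2,1,-]
Step 5: ref 7 -> HIT, frames=[7,2,1,-]
Step 6: ref 5 -> FAULT, frames=[7,2,1,5]
Step 7: ref 2 -> HIT, frames=[7,2,1,5]
Step 8: ref 2 -> HIT, frames=[7,2,1,5]
Step 9: ref 7 -> HIT, frames=[7,2,1,5]
Step 10: ref 2 -> HIT, frames=[7,2,1,5]
Step 11: ref 3 -> FAULT, evict 7, frames=[3,2,1,5]
At step 11: evicted page 7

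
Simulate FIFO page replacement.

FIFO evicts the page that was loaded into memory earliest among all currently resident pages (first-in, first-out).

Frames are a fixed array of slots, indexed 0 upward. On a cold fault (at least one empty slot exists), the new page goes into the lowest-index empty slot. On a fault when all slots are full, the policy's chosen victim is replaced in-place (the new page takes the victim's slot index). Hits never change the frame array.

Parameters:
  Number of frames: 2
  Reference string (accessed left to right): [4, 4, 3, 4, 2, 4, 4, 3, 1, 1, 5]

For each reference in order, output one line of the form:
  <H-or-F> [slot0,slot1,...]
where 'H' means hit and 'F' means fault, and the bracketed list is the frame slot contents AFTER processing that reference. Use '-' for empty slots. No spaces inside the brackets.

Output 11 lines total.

F [4,-]
H [4,-]
F [4,3]
H [4,3]
F [2,3]
F [2,4]
H [2,4]
F [3,4]
F [3,1]
H [3,1]
F [5,1]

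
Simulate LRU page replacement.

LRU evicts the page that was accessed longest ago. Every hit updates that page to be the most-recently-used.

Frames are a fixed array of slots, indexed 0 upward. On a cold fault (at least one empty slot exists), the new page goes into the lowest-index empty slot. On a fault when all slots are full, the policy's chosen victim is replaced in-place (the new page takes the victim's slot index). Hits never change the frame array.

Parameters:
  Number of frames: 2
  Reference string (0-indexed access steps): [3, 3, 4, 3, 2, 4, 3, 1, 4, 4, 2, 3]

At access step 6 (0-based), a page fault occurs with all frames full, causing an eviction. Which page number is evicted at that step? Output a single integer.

Step 0: ref 3 -> FAULT, frames=[3,-]
Step 1: ref 3 -> HIT, frames=[3,-]
Step 2: ref 4 -> FAULT, frames=[3,4]
Step 3: ref 3 -> HIT, frames=[3,4]
Step 4: ref 2 -> FAULT, evict 4, frames=[3,2]
Step 5: ref 4 -> FAULT, evict 3, frames=[4,2]
Step 6: ref 3 -> FAULT, evict 2, frames=[4,3]
At step 6: evicted page 2

Answer: 2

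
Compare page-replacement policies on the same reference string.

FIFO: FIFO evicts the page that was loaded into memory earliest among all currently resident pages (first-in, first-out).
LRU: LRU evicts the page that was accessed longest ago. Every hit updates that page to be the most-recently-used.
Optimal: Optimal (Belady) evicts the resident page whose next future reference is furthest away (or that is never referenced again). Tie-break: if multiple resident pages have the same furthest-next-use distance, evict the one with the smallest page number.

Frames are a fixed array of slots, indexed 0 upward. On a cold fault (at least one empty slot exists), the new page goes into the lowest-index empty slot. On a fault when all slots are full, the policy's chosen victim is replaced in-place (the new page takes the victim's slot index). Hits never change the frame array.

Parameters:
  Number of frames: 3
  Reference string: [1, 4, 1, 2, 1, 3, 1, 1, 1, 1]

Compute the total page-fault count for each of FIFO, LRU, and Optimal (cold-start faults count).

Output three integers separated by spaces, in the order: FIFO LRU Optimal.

--- FIFO ---
  step 0: ref 1 -> FAULT, frames=[1,-,-] (faults so far: 1)
  step 1: ref 4 -> FAULT, frames=[1,4,-] (faults so far: 2)
  step 2: ref 1 -> HIT, frames=[1,4,-] (faults so far: 2)
  step 3: ref 2 -> FAULT, frames=[1,4,2] (faults so far: 3)
  step 4: ref 1 -> HIT, frames=[1,4,2] (faults so far: 3)
  step 5: ref 3 -> FAULT, evict 1, frames=[3,4,2] (faults so far: 4)
  step 6: ref 1 -> FAULT, evict 4, frames=[3,1,2] (faults so far: 5)
  step 7: ref 1 -> HIT, frames=[3,1,2] (faults so far: 5)
  step 8: ref 1 -> HIT, frames=[3,1,2] (faults so far: 5)
  step 9: ref 1 -> HIT, frames=[3,1,2] (faults so far: 5)
  FIFO total faults: 5
--- LRU ---
  step 0: ref 1 -> FAULT, frames=[1,-,-] (faults so far: 1)
  step 1: ref 4 -> FAULT, frames=[1,4,-] (faults so far: 2)
  step 2: ref 1 -> HIT, frames=[1,4,-] (faults so far: 2)
  step 3: ref 2 -> FAULT, frames=[1,4,2] (faults so far: 3)
  step 4: ref 1 -> HIT, frames=[1,4,2] (faults so far: 3)
  step 5: ref 3 -> FAULT, evict 4, frames=[1,3,2] (faults so far: 4)
  step 6: ref 1 -> HIT, frames=[1,3,2] (faults so far: 4)
  step 7: ref 1 -> HIT, frames=[1,3,2] (faults so far: 4)
  step 8: ref 1 -> HIT, frames=[1,3,2] (faults so far: 4)
  step 9: ref 1 -> HIT, frames=[1,3,2] (faults so far: 4)
  LRU total faults: 4
--- Optimal ---
  step 0: ref 1 -> FAULT, frames=[1,-,-] (faults so far: 1)
  step 1: ref 4 -> FAULT, frames=[1,4,-] (faults so far: 2)
  step 2: ref 1 -> HIT, frames=[1,4,-] (faults so far: 2)
  step 3: ref 2 -> FAULT, frames=[1,4,2] (faults so far: 3)
  step 4: ref 1 -> HIT, frames=[1,4,2] (faults so far: 3)
  step 5: ref 3 -> FAULT, evict 2, frames=[1,4,3] (faults so far: 4)
  step 6: ref 1 -> HIT, frames=[1,4,3] (faults so far: 4)
  step 7: ref 1 -> HIT, frames=[1,4,3] (faults so far: 4)
  step 8: ref 1 -> HIT, frames=[1,4,3] (faults so far: 4)
  step 9: ref 1 -> HIT, frames=[1,4,3] (faults so far: 4)
  Optimal total faults: 4

Answer: 5 4 4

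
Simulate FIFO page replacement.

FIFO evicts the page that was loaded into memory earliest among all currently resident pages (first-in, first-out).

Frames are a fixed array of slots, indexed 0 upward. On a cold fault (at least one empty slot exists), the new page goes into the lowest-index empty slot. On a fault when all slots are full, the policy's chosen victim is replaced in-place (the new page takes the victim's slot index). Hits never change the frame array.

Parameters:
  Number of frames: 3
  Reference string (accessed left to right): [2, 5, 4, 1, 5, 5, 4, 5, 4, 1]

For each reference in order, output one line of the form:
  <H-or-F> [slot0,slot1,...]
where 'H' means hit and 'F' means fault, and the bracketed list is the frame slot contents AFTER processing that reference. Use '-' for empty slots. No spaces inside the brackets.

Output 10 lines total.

F [2,-,-]
F [2,5,-]
F [2,5,4]
F [1,5,4]
H [1,5,4]
H [1,5,4]
H [1,5,4]
H [1,5,4]
H [1,5,4]
H [1,5,4]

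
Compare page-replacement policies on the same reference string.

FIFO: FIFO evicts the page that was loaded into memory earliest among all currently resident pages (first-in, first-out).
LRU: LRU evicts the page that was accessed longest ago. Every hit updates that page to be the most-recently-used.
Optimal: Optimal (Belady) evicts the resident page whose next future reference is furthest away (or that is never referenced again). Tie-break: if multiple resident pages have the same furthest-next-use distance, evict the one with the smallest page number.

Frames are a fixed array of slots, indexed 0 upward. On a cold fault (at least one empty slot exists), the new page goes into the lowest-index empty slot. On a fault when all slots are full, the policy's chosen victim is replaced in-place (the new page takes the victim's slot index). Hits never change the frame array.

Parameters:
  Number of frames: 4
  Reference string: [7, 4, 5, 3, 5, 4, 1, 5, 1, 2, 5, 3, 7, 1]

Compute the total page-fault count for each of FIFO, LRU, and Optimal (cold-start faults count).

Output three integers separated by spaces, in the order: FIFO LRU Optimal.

Answer: 7 9 7

Derivation:
--- FIFO ---
  step 0: ref 7 -> FAULT, frames=[7,-,-,-] (faults so far: 1)
  step 1: ref 4 -> FAULT, frames=[7,4,-,-] (faults so far: 2)
  step 2: ref 5 -> FAULT, frames=[7,4,5,-] (faults so far: 3)
  step 3: ref 3 -> FAULT, frames=[7,4,5,3] (faults so far: 4)
  step 4: ref 5 -> HIT, frames=[7,4,5,3] (faults so far: 4)
  step 5: ref 4 -> HIT, frames=[7,4,5,3] (faults so far: 4)
  step 6: ref 1 -> FAULT, evict 7, frames=[1,4,5,3] (faults so far: 5)
  step 7: ref 5 -> HIT, frames=[1,4,5,3] (faults so far: 5)
  step 8: ref 1 -> HIT, frames=[1,4,5,3] (faults so far: 5)
  step 9: ref 2 -> FAULT, evict 4, frames=[1,2,5,3] (faults so far: 6)
  step 10: ref 5 -> HIT, frames=[1,2,5,3] (faults so far: 6)
  step 11: ref 3 -> HIT, frames=[1,2,5,3] (faults so far: 6)
  step 12: ref 7 -> FAULT, evict 5, frames=[1,2,7,3] (faults so far: 7)
  step 13: ref 1 -> HIT, frames=[1,2,7,3] (faults so far: 7)
  FIFO total faults: 7
--- LRU ---
  step 0: ref 7 -> FAULT, frames=[7,-,-,-] (faults so far: 1)
  step 1: ref 4 -> FAULT, frames=[7,4,-,-] (faults so far: 2)
  step 2: ref 5 -> FAULT, frames=[7,4,5,-] (faults so far: 3)
  step 3: ref 3 -> FAULT, frames=[7,4,5,3] (faults so far: 4)
  step 4: ref 5 -> HIT, frames=[7,4,5,3] (faults so far: 4)
  step 5: ref 4 -> HIT, frames=[7,4,5,3] (faults so far: 4)
  step 6: ref 1 -> FAULT, evict 7, frames=[1,4,5,3] (faults so far: 5)
  step 7: ref 5 -> HIT, frames=[1,4,5,3] (faults so far: 5)
  step 8: ref 1 -> HIT, frames=[1,4,5,3] (faults so far: 5)
  step 9: ref 2 -> FAULT, evict 3, frames=[1,4,5,2] (faults so far: 6)
  step 10: ref 5 -> HIT, frames=[1,4,5,2] (faults so far: 6)
  step 11: ref 3 -> FAULT, evict 4, frames=[1,3,5,2] (faults so far: 7)
  step 12: ref 7 -> FAULT, evict 1, frames=[7,3,5,2] (faults so far: 8)
  step 13: ref 1 -> FAULT, evict 2, frames=[7,3,5,1] (faults so far: 9)
  LRU total faults: 9
--- Optimal ---
  step 0: ref 7 -> FAULT, frames=[7,-,-,-] (faults so far: 1)
  step 1: ref 4 -> FAULT, frames=[7,4,-,-] (faults so far: 2)
  step 2: ref 5 -> FAULT, frames=[7,4,5,-] (faults so far: 3)
  step 3: ref 3 -> FAULT, frames=[7,4,5,3] (faults so far: 4)
  step 4: ref 5 -> HIT, frames=[7,4,5,3] (faults so far: 4)
  step 5: ref 4 -> HIT, frames=[7,4,5,3] (faults so far: 4)
  step 6: ref 1 -> FAULT, evict 4, frames=[7,1,5,3] (faults so far: 5)
  step 7: ref 5 -> HIT, frames=[7,1,5,3] (faults so far: 5)
  step 8: ref 1 -> HIT, frames=[7,1,5,3] (faults so far: 5)
  step 9: ref 2 -> FAULT, evict 1, frames=[7,2,5,3] (faults so far: 6)
  step 10: ref 5 -> HIT, frames=[7,2,5,3] (faults so far: 6)
  step 11: ref 3 -> HIT, frames=[7,2,5,3] (faults so far: 6)
  step 12: ref 7 -> HIT, frames=[7,2,5,3] (faults so far: 6)
  step 13: ref 1 -> FAULT, evict 2, frames=[7,1,5,3] (faults so far: 7)
  Optimal total faults: 7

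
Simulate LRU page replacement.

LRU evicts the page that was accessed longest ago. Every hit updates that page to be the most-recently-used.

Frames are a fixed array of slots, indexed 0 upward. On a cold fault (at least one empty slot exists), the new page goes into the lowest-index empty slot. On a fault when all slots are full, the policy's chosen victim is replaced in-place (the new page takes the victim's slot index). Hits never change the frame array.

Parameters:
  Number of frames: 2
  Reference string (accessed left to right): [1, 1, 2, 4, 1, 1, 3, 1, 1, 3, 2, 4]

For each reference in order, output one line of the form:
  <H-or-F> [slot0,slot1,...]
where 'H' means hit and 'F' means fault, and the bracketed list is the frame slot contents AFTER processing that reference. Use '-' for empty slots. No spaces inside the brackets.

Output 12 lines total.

F [1,-]
H [1,-]
F [1,2]
F [4,2]
F [4,1]
H [4,1]
F [3,1]
H [3,1]
H [3,1]
H [3,1]
F [3,2]
F [4,2]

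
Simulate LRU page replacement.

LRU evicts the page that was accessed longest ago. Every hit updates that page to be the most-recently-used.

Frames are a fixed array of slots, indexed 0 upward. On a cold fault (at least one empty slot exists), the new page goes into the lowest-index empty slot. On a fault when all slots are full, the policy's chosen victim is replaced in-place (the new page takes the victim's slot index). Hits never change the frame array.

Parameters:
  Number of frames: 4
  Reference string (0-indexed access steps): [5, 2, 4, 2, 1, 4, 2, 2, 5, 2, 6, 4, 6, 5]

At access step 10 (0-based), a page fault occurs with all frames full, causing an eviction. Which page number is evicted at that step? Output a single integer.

Answer: 1

Derivation:
Step 0: ref 5 -> FAULT, frames=[5,-,-,-]
Step 1: ref 2 -> FAULT, frames=[5,2,-,-]
Step 2: ref 4 -> FAULT, frames=[5,2,4,-]
Step 3: ref 2 -> HIT, frames=[5,2,4,-]
Step 4: ref 1 -> FAULT, frames=[5,2,4,1]
Step 5: ref 4 -> HIT, frames=[5,2,4,1]
Step 6: ref 2 -> HIT, frames=[5,2,4,1]
Step 7: ref 2 -> HIT, frames=[5,2,4,1]
Step 8: ref 5 -> HIT, frames=[5,2,4,1]
Step 9: ref 2 -> HIT, frames=[5,2,4,1]
Step 10: ref 6 -> FAULT, evict 1, frames=[5,2,4,6]
At step 10: evicted page 1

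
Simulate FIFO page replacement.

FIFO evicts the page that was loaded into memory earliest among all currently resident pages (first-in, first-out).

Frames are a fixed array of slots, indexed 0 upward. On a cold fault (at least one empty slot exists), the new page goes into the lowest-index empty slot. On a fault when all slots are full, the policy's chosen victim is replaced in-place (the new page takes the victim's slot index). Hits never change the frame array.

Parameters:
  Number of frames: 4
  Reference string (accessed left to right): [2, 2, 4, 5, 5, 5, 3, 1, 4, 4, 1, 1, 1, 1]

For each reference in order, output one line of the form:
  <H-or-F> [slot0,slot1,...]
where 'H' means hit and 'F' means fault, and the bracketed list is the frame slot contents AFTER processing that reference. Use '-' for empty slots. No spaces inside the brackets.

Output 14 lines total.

F [2,-,-,-]
H [2,-,-,-]
F [2,4,-,-]
F [2,4,5,-]
H [2,4,5,-]
H [2,4,5,-]
F [2,4,5,3]
F [1,4,5,3]
H [1,4,5,3]
H [1,4,5,3]
H [1,4,5,3]
H [1,4,5,3]
H [1,4,5,3]
H [1,4,5,3]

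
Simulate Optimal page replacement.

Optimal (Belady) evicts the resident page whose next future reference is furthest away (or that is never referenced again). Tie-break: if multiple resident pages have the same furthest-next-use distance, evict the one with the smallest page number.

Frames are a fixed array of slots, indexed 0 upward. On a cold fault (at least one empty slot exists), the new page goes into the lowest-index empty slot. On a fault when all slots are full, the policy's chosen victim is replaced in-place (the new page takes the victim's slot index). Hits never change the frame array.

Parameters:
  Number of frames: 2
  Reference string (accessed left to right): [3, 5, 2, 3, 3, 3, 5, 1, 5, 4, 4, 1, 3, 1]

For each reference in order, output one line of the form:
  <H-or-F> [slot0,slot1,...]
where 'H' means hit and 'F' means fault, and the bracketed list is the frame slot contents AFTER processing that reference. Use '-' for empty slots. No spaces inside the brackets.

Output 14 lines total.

F [3,-]
F [3,5]
F [3,2]
H [3,2]
H [3,2]
H [3,2]
F [3,5]
F [1,5]
H [1,5]
F [1,4]
H [1,4]
H [1,4]
F [1,3]
H [1,3]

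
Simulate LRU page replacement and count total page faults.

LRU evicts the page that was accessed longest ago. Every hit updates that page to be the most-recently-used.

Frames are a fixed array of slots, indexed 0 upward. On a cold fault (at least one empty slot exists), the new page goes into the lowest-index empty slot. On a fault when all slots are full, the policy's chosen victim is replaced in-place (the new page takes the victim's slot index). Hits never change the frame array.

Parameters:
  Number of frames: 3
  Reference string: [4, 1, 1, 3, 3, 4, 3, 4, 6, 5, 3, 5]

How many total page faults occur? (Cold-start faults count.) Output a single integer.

Step 0: ref 4 → FAULT, frames=[4,-,-]
Step 1: ref 1 → FAULT, frames=[4,1,-]
Step 2: ref 1 → HIT, frames=[4,1,-]
Step 3: ref 3 → FAULT, frames=[4,1,3]
Step 4: ref 3 → HIT, frames=[4,1,3]
Step 5: ref 4 → HIT, frames=[4,1,3]
Step 6: ref 3 → HIT, frames=[4,1,3]
Step 7: ref 4 → HIT, frames=[4,1,3]
Step 8: ref 6 → FAULT (evict 1), frames=[4,6,3]
Step 9: ref 5 → FAULT (evict 3), frames=[4,6,5]
Step 10: ref 3 → FAULT (evict 4), frames=[3,6,5]
Step 11: ref 5 → HIT, frames=[3,6,5]
Total faults: 6

Answer: 6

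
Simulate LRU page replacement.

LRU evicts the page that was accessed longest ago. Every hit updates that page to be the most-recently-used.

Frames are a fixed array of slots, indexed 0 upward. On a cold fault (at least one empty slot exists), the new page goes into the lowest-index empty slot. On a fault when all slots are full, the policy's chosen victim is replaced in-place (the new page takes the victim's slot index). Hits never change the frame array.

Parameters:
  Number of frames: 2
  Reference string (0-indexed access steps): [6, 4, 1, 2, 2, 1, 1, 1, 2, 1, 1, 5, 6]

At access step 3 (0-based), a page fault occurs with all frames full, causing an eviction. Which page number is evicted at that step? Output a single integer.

Step 0: ref 6 -> FAULT, frames=[6,-]
Step 1: ref 4 -> FAULT, frames=[6,4]
Step 2: ref 1 -> FAULT, evict 6, frames=[1,4]
Step 3: ref 2 -> FAULT, evict 4, frames=[1,2]
At step 3: evicted page 4

Answer: 4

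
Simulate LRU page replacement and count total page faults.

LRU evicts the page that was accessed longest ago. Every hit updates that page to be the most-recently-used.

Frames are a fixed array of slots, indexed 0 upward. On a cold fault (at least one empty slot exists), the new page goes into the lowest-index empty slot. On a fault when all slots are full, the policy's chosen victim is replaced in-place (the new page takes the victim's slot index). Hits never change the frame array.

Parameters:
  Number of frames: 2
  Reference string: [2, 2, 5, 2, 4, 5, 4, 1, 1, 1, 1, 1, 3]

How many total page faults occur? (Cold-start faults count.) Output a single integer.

Answer: 6

Derivation:
Step 0: ref 2 → FAULT, frames=[2,-]
Step 1: ref 2 → HIT, frames=[2,-]
Step 2: ref 5 → FAULT, frames=[2,5]
Step 3: ref 2 → HIT, frames=[2,5]
Step 4: ref 4 → FAULT (evict 5), frames=[2,4]
Step 5: ref 5 → FAULT (evict 2), frames=[5,4]
Step 6: ref 4 → HIT, frames=[5,4]
Step 7: ref 1 → FAULT (evict 5), frames=[1,4]
Step 8: ref 1 → HIT, frames=[1,4]
Step 9: ref 1 → HIT, frames=[1,4]
Step 10: ref 1 → HIT, frames=[1,4]
Step 11: ref 1 → HIT, frames=[1,4]
Step 12: ref 3 → FAULT (evict 4), frames=[1,3]
Total faults: 6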